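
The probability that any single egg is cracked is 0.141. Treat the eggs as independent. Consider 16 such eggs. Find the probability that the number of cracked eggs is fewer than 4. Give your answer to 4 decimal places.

X ~ Binomial(16, 0.141); P(X ≤ 3) = Σ C(16,k) p^k (1−p)^(16−k) over k:
  k=0: C(16,0)·0.141^0·0.859^16 = 0.087880
  k=1: C(16,1)·0.141^1·0.859^15 = 0.230800
  k=2: C(16,2)·0.141^2·0.859^14 = 0.284134
  k=3: C(16,3)·0.141^3·0.859^13 = 0.217649
Total = 0.820464

0.8205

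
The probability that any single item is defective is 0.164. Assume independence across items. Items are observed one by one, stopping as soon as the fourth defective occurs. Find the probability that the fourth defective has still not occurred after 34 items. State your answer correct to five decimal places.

0.16857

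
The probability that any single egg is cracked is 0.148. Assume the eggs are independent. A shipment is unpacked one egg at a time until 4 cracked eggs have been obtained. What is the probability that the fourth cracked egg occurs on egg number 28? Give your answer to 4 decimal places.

0.0300

Y = trial on which the fourth success occurs; negative binomial, r=4, p=0.148.
P(Y=28) = C(27,3) · p^4 · (1−p)^24
= 2925 · 0.00047979 · 0.021407 = 0.030042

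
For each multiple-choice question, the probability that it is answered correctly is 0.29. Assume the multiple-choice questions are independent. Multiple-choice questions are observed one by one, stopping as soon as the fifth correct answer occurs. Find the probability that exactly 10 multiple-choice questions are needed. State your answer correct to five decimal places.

0.04663

Y = trial on which the fifth success occurs; negative binomial, r=5, p=0.29.
P(Y=10) = C(9,4) · p^5 · (1−p)^5
= 126 · 0.0020511 · 0.18042 = 0.0466286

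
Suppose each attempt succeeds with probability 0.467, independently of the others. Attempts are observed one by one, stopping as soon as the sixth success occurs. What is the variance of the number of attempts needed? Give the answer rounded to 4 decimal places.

14.6637

Y = total attempts until the sixth success; negative binomial with r=6, p=0.467.
Var(Y) = r(1−p)/p² = 6·0.533 / 0.467² = 14.663738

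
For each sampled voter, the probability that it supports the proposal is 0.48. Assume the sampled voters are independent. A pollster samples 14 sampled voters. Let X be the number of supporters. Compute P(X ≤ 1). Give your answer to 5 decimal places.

X ~ Binomial(14, 0.48); P(X ≤ 1) = Σ C(14,k) p^k (1−p)^(14−k) over k:
  k=0: C(14,0)·0.48^0·0.52^14 = 0.0001057
  k=1: C(14,1)·0.48^1·0.52^13 = 0.0013659
Total = 0.0014716

0.00147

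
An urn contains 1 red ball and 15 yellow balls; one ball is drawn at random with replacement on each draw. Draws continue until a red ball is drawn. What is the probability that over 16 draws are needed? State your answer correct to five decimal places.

Y = number of draws to the first success; geometric, p = 0.0625.
P(Y > 16) = P(first 16 all fail) = (1−p)^16 = 0.3560741

0.35607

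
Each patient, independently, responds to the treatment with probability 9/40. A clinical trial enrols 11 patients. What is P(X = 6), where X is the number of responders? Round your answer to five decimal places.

0.01676

X ~ Binomial(n=11, p=0.225).
P(X=6) = C(11,6) · p^6 · (1−p)^5
= 462 · 0.00012975 · 0.27958 = 0.0167589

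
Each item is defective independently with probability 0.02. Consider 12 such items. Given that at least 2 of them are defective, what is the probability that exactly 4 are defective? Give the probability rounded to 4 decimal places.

0.0029

X ~ Binomial(12, 0.02). Want P(X=4 | X≥2) = P(X=4) / P(X≥2).
P(X=4) = C(12,4)·0.02^4·0.98^8 = 0.000067
P(X≥2) = 1 − 0.784717 − 0.192176 = 0.023108
Ratio = 0.000067 / 0.023108 = 0.002916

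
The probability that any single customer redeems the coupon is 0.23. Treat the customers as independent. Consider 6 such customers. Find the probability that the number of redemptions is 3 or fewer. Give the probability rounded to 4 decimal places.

0.9720

X ~ Binomial(6, 0.23); P(X ≤ 3) = Σ C(6,k) p^k (1−p)^(6−k) over k:
  k=0: C(6,0)·0.23^0·0.77^6 = 0.208422
  k=1: C(6,1)·0.23^1·0.77^5 = 0.373536
  k=2: C(6,2)·0.23^2·0.77^4 = 0.278939
  k=3: C(6,3)·0.23^3·0.77^3 = 0.111093
Total = 0.971991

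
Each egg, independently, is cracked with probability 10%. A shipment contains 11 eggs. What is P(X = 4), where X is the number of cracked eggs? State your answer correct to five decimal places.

0.01578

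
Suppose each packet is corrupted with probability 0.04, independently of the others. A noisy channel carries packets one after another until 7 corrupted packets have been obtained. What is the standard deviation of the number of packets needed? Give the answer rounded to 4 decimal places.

Y = total packets until the seventh success; negative binomial with r=7, p=0.04.
SD(Y) = √[r(1−p)/p²] = √(4200.000000) = 64.807407

64.8074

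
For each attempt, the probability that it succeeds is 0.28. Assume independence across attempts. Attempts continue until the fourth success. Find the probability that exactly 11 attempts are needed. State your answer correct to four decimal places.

Y = trial on which the fourth success occurs; negative binomial, r=4, p=0.28.
P(Y=11) = C(10,3) · p^4 · (1−p)^7
= 120 · 0.0061466 · 0.10031 = 0.073985

0.0740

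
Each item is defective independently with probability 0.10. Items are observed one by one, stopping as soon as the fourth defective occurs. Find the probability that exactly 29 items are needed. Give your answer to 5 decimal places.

Y = trial on which the fourth success occurs; negative binomial, r=4, p=0.10.
P(Y=29) = C(28,3) · p^4 · (1−p)^25
= 3276 · 0.0001 · 0.07179 = 0.0235183

0.02352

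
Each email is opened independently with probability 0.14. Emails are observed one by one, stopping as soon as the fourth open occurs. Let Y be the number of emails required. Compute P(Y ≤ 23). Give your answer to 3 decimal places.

0.405

Finishing within 23 emails ⇔ at least 4 successes in the first 23. With X ~ Binomial(23, 0.14), P(Y ≤ 23) = 1 − P(X ≤ 3).
  k=0: C(23,0)·0.14^0·0.86^23 = 0.03115
  k=1: C(23,1)·0.14^1·0.86^22 = 0.11663
  k=2: C(23,2)·0.14^2·0.86^21 = 0.20885
  k=3: C(23,3)·0.14^3·0.86^20 = 0.23800
1 − 0.59464 = 0.40536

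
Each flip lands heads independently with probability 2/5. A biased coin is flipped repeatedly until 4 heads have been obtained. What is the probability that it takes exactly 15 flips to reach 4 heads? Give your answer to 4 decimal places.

Y = trial on which the fourth success occurs; negative binomial, r=4, p=0.40.
P(Y=15) = C(14,3) · p^4 · (1−p)^11
= 364 · 0.0256 · 0.003628 = 0.033807

0.0338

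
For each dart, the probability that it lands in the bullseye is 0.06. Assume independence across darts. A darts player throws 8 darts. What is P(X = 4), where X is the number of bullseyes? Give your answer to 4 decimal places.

X ~ Binomial(n=8, p=0.06).
P(X=4) = C(8,4) · p^4 · (1−p)^4
= 70 · 1.296e-05 · 0.78075 = 0.000708

0.0007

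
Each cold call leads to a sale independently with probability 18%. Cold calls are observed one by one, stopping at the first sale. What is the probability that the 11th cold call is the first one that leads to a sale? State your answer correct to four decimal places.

0.0247

Geometric (trials to first success), p = 0.18.
P(Y = 11) = (1−p)^10 · p = 0.13745 · 0.18 = 0.024741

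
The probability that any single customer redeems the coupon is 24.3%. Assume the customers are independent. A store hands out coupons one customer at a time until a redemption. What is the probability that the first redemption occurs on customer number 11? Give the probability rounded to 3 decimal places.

0.015

Geometric (trials to first success), p = 0.243.
P(Y = 11) = (1−p)^10 · p = 0.061796 · 0.243 = 0.01502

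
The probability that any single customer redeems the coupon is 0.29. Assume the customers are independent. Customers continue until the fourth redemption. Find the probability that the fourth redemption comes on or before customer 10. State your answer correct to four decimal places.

0.3239

Finishing within 10 customers ⇔ at least 4 successes in the first 10. With X ~ Binomial(10, 0.29), P(Y ≤ 10) = 1 − P(X ≤ 3).
  k=0: C(10,0)·0.29^0·0.71^10 = 0.032552
  k=1: C(10,1)·0.29^1·0.71^9 = 0.132961
  k=2: C(10,2)·0.29^2·0.71^8 = 0.244385
  k=3: C(10,3)·0.29^3·0.71^7 = 0.266185
1 − 0.676084 = 0.323916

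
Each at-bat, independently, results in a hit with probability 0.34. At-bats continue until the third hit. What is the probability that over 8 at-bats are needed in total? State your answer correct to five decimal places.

Needing more than 8 at-bats ⇔ fewer than 3 successes in the first 8. With X ~ Binomial(8, 0.34), P(Y > 8) = P(X ≤ 2).
  k=0: C(8,0)·0.34^0·0.66^8 = 0.0360041
  k=1: C(8,1)·0.34^1·0.66^7 = 0.1483804
  k=2: C(8,2)·0.34^2·0.66^6 = 0.2675343
P(X ≤ 2) = 0.4519187

0.45192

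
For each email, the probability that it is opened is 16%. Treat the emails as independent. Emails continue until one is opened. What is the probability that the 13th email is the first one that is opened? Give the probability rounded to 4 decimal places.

0.0197

Geometric (trials to first success), p = 0.16.
P(Y = 13) = (1−p)^12 · p = 0.12341 · 0.16 = 0.019746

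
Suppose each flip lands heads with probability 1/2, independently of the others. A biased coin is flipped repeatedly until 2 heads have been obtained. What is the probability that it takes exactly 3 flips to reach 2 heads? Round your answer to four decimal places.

0.2500

Y = trial on which the second success occurs; negative binomial, r=2, p=0.50.
P(Y=3) = C(2,1) · p^2 · (1−p)^1
= 2 · 0.25 · 0.5 = 0.250000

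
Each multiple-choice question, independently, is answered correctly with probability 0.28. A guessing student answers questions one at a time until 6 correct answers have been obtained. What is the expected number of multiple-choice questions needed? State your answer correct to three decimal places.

Y = total multiple-choice questions until the sixth success; negative binomial with r=6, p=0.28.
E[Y] = r / p = 6 / 0.28 = 21.42857

21.429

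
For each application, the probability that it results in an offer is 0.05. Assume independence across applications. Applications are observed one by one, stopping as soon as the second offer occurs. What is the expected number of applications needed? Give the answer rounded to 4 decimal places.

40.0000

Y = total applications until the second success; negative binomial with r=2, p=0.05.
E[Y] = r / p = 2 / 0.05 = 40.000000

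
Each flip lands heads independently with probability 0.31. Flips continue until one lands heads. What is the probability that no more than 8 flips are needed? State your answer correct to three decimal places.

0.949

Y = number of flips to the first success; geometric, p = 0.31.
P(Y ≤ 8) = 1 − (1−p)^8 = 1 − 0.05138 = 0.94862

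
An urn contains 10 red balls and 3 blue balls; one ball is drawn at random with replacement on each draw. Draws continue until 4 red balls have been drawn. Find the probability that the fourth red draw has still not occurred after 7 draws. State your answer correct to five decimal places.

0.05416

Needing more than 7 draws ⇔ fewer than 4 successes in the first 7. With X ~ Binomial(7, 0.769231), P(Y > 7) = P(X ≤ 3).
  k=0: C(7,0)·0.769231^0·0.230769^7 = 0.0000349
  k=1: C(7,1)·0.769231^1·0.230769^6 = 0.0008132
  k=2: C(7,2)·0.769231^2·0.230769^5 = 0.0081325
  k=3: C(7,3)·0.769231^3·0.230769^4 = 0.0451804
P(X ≤ 3) = 0.0541609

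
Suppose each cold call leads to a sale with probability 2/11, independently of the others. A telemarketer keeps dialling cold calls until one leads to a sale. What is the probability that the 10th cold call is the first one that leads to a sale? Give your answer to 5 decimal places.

Geometric (trials to first success), p = 0.181818.
P(Y = 10) = (1−p)^9 · p = 0.1643 · 0.181818 = 0.0298735

0.02987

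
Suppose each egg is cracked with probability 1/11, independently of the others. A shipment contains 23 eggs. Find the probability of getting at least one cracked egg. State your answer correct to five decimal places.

P(at least one) = 1 − P(none) = 1 − (1 − 0.090909)^23
= 1 − 0.1116782 = 0.8883218

0.88832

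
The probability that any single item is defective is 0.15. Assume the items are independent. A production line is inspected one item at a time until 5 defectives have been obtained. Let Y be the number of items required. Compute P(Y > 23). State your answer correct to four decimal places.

0.7440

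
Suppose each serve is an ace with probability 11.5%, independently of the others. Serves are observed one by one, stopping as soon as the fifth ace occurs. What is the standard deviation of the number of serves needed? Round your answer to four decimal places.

18.2919

Y = total serves until the fifth success; negative binomial with r=5, p=0.115.
SD(Y) = √[r(1−p)/p²] = √(334.593573) = 18.291899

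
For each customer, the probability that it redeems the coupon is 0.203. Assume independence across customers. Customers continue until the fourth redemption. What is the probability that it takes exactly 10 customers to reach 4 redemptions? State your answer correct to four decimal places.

0.0366

Y = trial on which the fourth success occurs; negative binomial, r=4, p=0.203.
P(Y=10) = C(9,3) · p^4 · (1−p)^6
= 84 · 0.0016982 · 0.2563 = 0.036561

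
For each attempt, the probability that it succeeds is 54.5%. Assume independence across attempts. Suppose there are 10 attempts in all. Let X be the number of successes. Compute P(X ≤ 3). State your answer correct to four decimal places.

0.1079

X ~ Binomial(10, 0.545); P(X ≤ 3) = Σ C(10,k) p^k (1−p)^(10−k) over k:
  k=0: C(10,0)·0.545^0·0.455^10 = 0.000380
  k=1: C(10,1)·0.545^1·0.455^9 = 0.004555
  k=2: C(10,2)·0.545^2·0.455^8 = 0.024553
  k=3: C(10,3)·0.545^3·0.455^7 = 0.078424
Total = 0.107912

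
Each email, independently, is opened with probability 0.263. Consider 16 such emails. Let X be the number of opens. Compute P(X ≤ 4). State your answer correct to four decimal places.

X ~ Binomial(16, 0.263); P(X ≤ 4) = Σ C(16,k) p^k (1−p)^(16−k) over k:
  k=0: C(16,0)·0.263^0·0.737^16 = 0.007577
  k=1: C(16,1)·0.263^1·0.737^15 = 0.043260
  k=2: C(16,2)·0.263^2·0.737^14 = 0.115781
  k=3: C(16,3)·0.263^3·0.737^13 = 0.192811
  k=4: C(16,4)·0.263^4·0.737^12 = 0.223617
Total = 0.583046

0.5830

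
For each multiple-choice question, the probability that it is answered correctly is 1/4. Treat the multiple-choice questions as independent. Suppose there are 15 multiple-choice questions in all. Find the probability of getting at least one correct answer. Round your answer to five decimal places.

P(at least one) = 1 − P(none) = 1 − (1 − 0.25)^15
= 1 − 0.0133635 = 0.9866365

0.98664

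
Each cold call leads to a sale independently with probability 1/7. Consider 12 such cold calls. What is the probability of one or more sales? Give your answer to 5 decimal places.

0.84273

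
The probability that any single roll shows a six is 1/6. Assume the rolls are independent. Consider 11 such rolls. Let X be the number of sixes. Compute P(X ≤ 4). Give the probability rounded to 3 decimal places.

0.975

X ~ Binomial(11, 0.166667); P(X ≤ 4) = Σ C(11,k) p^k (1−p)^(11−k) over k:
  k=0: C(11,0)·0.166667^0·0.833333^11 = 0.13459
  k=1: C(11,1)·0.166667^1·0.833333^10 = 0.29609
  k=2: C(11,2)·0.166667^2·0.833333^9 = 0.29609
  k=3: C(11,3)·0.166667^3·0.833333^8 = 0.17766
  k=4: C(11,4)·0.166667^4·0.833333^7 = 0.07106
Total = 0.97549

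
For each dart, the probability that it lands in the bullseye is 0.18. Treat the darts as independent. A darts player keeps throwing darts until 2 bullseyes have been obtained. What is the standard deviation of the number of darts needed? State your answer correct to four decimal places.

Y = total darts until the second success; negative binomial with r=2, p=0.18.
SD(Y) = √[r(1−p)/p²] = √(50.617284) = 7.114582

7.1146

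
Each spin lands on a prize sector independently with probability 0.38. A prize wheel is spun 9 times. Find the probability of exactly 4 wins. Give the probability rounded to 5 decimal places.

0.24069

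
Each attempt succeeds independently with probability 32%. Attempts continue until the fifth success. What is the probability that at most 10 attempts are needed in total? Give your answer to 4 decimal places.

0.1867

Finishing within 10 attempts ⇔ at least 5 successes in the first 10. With X ~ Binomial(10, 0.32), P(Y ≤ 10) = 1 − P(X ≤ 4).
  k=0: C(10,0)·0.32^0·0.68^10 = 0.021139
  k=1: C(10,1)·0.32^1·0.68^9 = 0.099479
  k=2: C(10,2)·0.32^2·0.68^8 = 0.210661
  k=3: C(10,3)·0.32^3·0.68^7 = 0.264359
  k=4: C(10,4)·0.32^4·0.68^6 = 0.217707
1 − 0.813345 = 0.186655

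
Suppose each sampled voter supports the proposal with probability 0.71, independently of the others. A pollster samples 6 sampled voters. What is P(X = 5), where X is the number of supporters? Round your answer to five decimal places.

X ~ Binomial(n=6, p=0.71).
P(X=5) = C(6,5) · p^5 · (1−p)^1
= 6 · 0.18042 · 0.29 = 0.3139359

0.31394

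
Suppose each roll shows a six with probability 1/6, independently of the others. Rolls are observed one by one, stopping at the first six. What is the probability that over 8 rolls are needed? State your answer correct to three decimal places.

Y = number of rolls to the first success; geometric, p = 0.166667.
P(Y > 8) = P(first 8 all fail) = (1−p)^8 = 0.23257

0.233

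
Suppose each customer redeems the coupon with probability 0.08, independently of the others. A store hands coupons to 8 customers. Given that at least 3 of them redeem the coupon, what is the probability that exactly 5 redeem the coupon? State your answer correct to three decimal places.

0.007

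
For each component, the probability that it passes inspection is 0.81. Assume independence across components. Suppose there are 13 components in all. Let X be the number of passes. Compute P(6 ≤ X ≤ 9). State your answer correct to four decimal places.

0.2217

X ~ Binomial(13, 0.81); P(6 ≤ X ≤ 9) = Σ C(13,k) p^k (1−p)^(13−k) over k:
  k=6: C(13,6)·0.81^6·0.19^7 = 0.004332
  k=7: C(13,7)·0.81^7·0.19^6 = 0.018469
  k=8: C(13,8)·0.81^8·0.19^5 = 0.059051
  k=9: C(13,9)·0.81^9·0.19^4 = 0.139857
Total = 0.221709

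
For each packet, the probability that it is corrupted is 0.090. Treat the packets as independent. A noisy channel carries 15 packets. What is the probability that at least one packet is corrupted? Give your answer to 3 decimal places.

0.757

P(at least one) = 1 − P(none) = 1 − (1 − 0.09)^15
= 1 − 0.24301 = 0.75699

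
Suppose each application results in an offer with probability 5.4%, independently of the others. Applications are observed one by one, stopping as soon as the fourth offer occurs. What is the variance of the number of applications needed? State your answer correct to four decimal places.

1297.6680

Y = total applications until the fourth success; negative binomial with r=4, p=0.054.
Var(Y) = r(1−p)/p² = 4·0.946 / 0.054² = 1297.668038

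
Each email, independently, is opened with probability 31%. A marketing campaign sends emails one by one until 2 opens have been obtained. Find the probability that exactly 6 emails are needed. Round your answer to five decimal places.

0.10892

Y = trial on which the second success occurs; negative binomial, r=2, p=0.31.
P(Y=6) = C(5,1) · p^2 · (1−p)^4
= 5 · 0.0961 · 0.22667 = 0.1089155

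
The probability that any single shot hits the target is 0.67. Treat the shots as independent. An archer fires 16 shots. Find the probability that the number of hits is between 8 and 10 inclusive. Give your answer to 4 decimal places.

0.3947

X ~ Binomial(16, 0.67); P(8 ≤ X ≤ 10) = Σ C(16,k) p^k (1−p)^(16−k) over k:
  k=8: C(16,8)·0.67^8·0.33^8 = 0.073500
  k=9: C(16,9)·0.67^9·0.33^7 = 0.132647
  k=10: C(16,10)·0.67^10·0.33^6 = 0.188519
Total = 0.394666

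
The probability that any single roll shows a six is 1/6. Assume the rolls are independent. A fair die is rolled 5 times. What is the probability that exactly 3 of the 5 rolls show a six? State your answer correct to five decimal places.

0.03215

X ~ Binomial(n=5, p=0.166667).
P(X=3) = C(5,3) · p^3 · (1−p)^2
= 10 · 0.0046296 · 0.69444 = 0.0321502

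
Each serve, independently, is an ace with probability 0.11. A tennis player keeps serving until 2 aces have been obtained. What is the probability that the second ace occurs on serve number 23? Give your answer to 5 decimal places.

Y = trial on which the second success occurs; negative binomial, r=2, p=0.11.
P(Y=23) = C(22,1) · p^2 · (1−p)^21
= 22 · 0.0121 · 0.086535 = 0.0230355

0.02304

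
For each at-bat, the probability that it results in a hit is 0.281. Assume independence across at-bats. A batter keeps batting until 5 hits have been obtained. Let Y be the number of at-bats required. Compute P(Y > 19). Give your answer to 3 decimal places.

0.347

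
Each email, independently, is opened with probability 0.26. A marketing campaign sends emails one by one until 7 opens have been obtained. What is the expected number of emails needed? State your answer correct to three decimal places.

26.923

Y = total emails until the seventh success; negative binomial with r=7, p=0.26.
E[Y] = r / p = 7 / 0.26 = 26.92308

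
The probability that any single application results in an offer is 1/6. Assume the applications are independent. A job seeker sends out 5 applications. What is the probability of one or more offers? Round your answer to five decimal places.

P(at least one) = 1 − P(none) = 1 − (1 − 0.166667)^5
= 1 − 0.4018776 = 0.5981224

0.59812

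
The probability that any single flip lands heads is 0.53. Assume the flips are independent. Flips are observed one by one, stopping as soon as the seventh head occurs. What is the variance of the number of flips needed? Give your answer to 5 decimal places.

Y = total flips until the seventh success; negative binomial with r=7, p=0.53.
Var(Y) = r(1−p)/p² = 7·0.47 / 0.53² = 11.7123532

11.71235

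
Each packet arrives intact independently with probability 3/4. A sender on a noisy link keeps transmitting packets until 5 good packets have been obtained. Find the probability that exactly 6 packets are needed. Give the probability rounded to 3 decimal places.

Y = trial on which the fifth success occurs; negative binomial, r=5, p=0.75.
P(Y=6) = C(5,4) · p^5 · (1−p)^1
= 5 · 0.2373 · 0.25 = 0.29663

0.297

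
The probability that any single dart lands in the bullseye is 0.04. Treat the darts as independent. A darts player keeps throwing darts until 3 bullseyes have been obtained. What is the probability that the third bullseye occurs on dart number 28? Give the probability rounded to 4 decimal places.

Y = trial on which the third success occurs; negative binomial, r=3, p=0.04.
P(Y=28) = C(27,2) · p^3 · (1−p)^25
= 351 · 6.4e-05 · 0.3604 = 0.008096

0.0081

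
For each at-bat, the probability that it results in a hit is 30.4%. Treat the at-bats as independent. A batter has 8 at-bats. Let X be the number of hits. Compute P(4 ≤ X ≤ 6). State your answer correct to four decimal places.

X ~ Binomial(8, 0.304); P(4 ≤ X ≤ 6) = Σ C(8,k) p^k (1−p)^(8−k) over k:
  k=4: C(8,4)·0.304^4·0.696^4 = 0.140291
  k=5: C(8,5)·0.304^5·0.696^3 = 0.049021
  k=6: C(8,6)·0.304^6·0.696^2 = 0.010706
Total = 0.200018

0.2000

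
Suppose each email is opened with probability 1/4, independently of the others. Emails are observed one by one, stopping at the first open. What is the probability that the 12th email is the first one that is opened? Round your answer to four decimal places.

Geometric (trials to first success), p = 0.25.
P(Y = 12) = (1−p)^11 · p = 0.042235 · 0.25 = 0.010559

0.0106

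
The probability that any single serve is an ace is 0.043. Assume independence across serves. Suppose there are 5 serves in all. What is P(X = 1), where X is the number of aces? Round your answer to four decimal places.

0.1803

X ~ Binomial(n=5, p=0.043).
P(X=1) = C(5,1) · p^1 · (1−p)^4
= 5 · 0.043 · 0.83878 = 0.180338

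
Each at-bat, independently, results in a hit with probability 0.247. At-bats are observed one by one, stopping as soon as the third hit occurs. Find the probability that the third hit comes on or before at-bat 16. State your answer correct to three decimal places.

0.795

Finishing within 16 at-bats ⇔ at least 3 successes in the first 16. With X ~ Binomial(16, 0.247), P(Y ≤ 16) = 1 − P(X ≤ 2).
  k=0: C(16,0)·0.247^0·0.753^16 = 0.01068
  k=1: C(16,1)·0.247^1·0.753^15 = 0.05607
  k=2: C(16,2)·0.247^2·0.753^14 = 0.13794
1 − 0.20470 = 0.79530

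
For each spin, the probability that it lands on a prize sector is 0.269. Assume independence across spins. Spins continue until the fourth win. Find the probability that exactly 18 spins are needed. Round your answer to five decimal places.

Y = trial on which the fourth success occurs; negative binomial, r=4, p=0.269.
P(Y=18) = C(17,3) · p^4 · (1−p)^14
= 680 · 0.0052361 · 0.012441 = 0.0442957

0.04430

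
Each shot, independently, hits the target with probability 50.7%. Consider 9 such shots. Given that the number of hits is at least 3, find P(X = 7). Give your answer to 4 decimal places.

0.0822

X ~ Binomial(9, 0.507). Want P(X=7 | X≥3) = P(X=7) / P(X≥3).
P(X=7) = C(9,7)·0.507^7·0.493^2 = 0.075345
P(X≥3) = 1 − 0.001720 − 0.015923 − 0.065501 = 0.916856
Ratio = 0.075345 / 0.916856 = 0.082177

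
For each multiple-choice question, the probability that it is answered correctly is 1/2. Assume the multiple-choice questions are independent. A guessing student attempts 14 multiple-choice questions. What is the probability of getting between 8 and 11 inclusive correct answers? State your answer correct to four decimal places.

0.3888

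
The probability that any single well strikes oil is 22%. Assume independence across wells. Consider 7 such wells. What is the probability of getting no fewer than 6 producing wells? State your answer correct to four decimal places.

X ~ Binomial(7, 0.22); P(X ≥ 6) = Σ C(7,k) p^k (1−p)^(7−k) over k:
  k=6: C(7,6)·0.22^6·0.78^1 = 0.000619
  k=7: C(7,7)·0.22^7·0.78^0 = 0.000025
Total = 0.000644

0.0006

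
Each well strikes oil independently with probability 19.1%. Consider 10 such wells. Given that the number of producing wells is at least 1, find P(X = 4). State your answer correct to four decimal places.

0.0890

X ~ Binomial(10, 0.191). Want P(X=4 | X≥1) = P(X=4) / P(X≥1).
P(X=4) = C(10,4)·0.191^4·0.809^6 = 0.078351
P(X≥1) = 1 − 0.120084 = 0.879916
Ratio = 0.078351 / 0.879916 = 0.089044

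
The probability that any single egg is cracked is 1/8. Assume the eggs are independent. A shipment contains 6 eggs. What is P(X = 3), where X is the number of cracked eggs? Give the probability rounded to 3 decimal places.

0.026

X ~ Binomial(n=6, p=0.125).
P(X=3) = C(6,3) · p^3 · (1−p)^3
= 20 · 0.0019531 · 0.66992 = 0.02617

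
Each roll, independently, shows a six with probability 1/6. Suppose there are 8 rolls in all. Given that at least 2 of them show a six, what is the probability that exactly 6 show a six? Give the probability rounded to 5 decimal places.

0.00105

X ~ Binomial(8, 0.166667). Want P(X=6 | X≥2) = P(X=6) / P(X≥2).
P(X=6) = C(8,6)·0.166667^6·0.833333^2 = 0.0004168
P(X≥2) = 1 − 0.2325680 − 0.3721089 = 0.3953231
Ratio = 0.0004168 / 0.3953231 = 0.0010542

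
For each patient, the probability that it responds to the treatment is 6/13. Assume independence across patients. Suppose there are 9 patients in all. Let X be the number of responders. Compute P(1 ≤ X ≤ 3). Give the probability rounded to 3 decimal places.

0.331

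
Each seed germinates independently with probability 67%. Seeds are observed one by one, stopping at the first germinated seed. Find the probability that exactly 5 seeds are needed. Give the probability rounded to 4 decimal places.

Geometric (trials to first success), p = 0.67.
P(Y = 5) = (1−p)^4 · p = 0.011859 · 0.67 = 0.007946

0.0079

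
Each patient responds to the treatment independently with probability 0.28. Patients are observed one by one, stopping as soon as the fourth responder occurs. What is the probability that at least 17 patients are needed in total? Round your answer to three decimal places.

0.304

Needing more than 16 patients ⇔ fewer than 4 successes in the first 16. With X ~ Binomial(16, 0.28), P(Y > 16) = P(X ≤ 3).
  k=0: C(16,0)·0.28^0·0.72^16 = 0.00522
  k=1: C(16,1)·0.28^1·0.72^15 = 0.03245
  k=2: C(16,2)·0.28^2·0.72^14 = 0.09466
  k=3: C(16,3)·0.28^3·0.72^13 = 0.17178
P(X ≤ 3) = 0.30411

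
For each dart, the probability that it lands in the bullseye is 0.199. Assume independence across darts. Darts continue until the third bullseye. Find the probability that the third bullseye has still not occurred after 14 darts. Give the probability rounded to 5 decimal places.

0.45181

Needing more than 14 darts ⇔ fewer than 3 successes in the first 14. With X ~ Binomial(14, 0.199), P(Y > 14) = P(X ≤ 2).
  k=0: C(14,0)·0.199^0·0.801^14 = 0.0447564
  k=1: C(14,1)·0.199^1·0.801^13 = 0.1556696
  k=2: C(14,2)·0.199^2·0.801^12 = 0.2513841
P(X ≤ 2) = 0.4518101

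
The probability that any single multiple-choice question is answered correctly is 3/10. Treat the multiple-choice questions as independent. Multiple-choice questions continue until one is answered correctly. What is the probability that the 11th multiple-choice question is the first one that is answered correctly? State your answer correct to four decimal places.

0.0085

Geometric (trials to first success), p = 0.30.
P(Y = 11) = (1−p)^10 · p = 0.028248 · 0.30 = 0.008474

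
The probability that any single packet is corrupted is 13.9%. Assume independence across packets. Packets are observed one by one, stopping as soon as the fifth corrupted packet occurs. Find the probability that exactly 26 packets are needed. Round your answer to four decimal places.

Y = trial on which the fifth success occurs; negative binomial, r=5, p=0.139.
P(Y=26) = C(25,4) · p^5 · (1−p)^21
= 12650 · 5.1889e-05 · 0.043158 = 0.028329

0.0283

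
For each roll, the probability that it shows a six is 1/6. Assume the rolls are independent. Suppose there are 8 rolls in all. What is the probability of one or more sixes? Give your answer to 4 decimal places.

0.7674

P(at least one) = 1 − P(none) = 1 − (1 − 0.166667)^8
= 1 − 0.232568 = 0.767432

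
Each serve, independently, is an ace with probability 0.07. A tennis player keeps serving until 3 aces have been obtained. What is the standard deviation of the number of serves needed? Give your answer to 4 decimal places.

Y = total serves until the third success; negative binomial with r=3, p=0.07.
SD(Y) = √[r(1−p)/p²] = √(569.387755) = 23.861847

23.8618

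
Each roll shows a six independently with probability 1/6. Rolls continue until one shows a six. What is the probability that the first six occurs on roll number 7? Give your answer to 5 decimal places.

0.05582

Geometric (trials to first success), p = 0.166667.
P(Y = 7) = (1−p)^6 · p = 0.3349 · 0.166667 = 0.0558163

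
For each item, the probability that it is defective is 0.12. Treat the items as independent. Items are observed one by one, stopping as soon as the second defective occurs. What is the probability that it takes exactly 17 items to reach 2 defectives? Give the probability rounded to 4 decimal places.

Y = trial on which the second success occurs; negative binomial, r=2, p=0.12.
P(Y=17) = C(16,1) · p^2 · (1−p)^15
= 16 · 0.0144 · 0.14697 = 0.033863

0.0339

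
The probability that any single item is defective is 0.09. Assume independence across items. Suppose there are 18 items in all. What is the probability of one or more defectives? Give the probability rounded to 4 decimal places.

0.8169

P(at least one) = 1 − P(none) = 1 − (1 − 0.09)^18
= 1 − 0.183124 = 0.816876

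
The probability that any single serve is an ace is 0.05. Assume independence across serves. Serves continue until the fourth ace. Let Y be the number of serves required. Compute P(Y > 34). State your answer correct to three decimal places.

0.912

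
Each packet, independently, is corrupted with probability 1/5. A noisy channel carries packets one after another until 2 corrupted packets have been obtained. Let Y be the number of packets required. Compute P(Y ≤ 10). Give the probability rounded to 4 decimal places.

0.6242

Finishing within 10 packets ⇔ at least 2 successes in the first 10. With X ~ Binomial(10, 0.20), P(Y ≤ 10) = 1 − P(X ≤ 1).
  k=0: C(10,0)·0.20^0·0.80^10 = 0.107374
  k=1: C(10,1)·0.20^1·0.80^9 = 0.268435
1 − 0.375810 = 0.624190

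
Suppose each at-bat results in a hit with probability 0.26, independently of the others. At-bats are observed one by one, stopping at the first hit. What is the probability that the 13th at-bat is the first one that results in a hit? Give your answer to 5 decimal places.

0.00701

Geometric (trials to first success), p = 0.26.
P(Y = 13) = (1−p)^12 · p = 0.026964 · 0.26 = 0.0070106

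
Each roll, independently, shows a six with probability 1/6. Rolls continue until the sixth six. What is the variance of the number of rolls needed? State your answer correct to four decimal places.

180.0000

Y = total rolls until the sixth success; negative binomial with r=6, p=0.166667.
Var(Y) = r(1−p)/p² = 6·0.833333 / 0.166667² = 180.000000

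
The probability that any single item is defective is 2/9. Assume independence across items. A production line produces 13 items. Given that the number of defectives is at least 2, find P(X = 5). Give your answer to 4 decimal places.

0.1139

X ~ Binomial(13, 0.222222). Want P(X=5 | X≥2) = P(X=5) / P(X≥2).
P(X=5) = C(13,5)·0.222222^5·0.777778^8 = 0.093403
P(X≥2) = 1 − 0.038117 − 0.141578 = 0.820304
Ratio = 0.093403 / 0.820304 = 0.113864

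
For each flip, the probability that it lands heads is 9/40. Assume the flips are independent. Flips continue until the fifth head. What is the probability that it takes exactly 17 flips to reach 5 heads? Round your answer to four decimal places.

Y = trial on which the fifth success occurs; negative binomial, r=5, p=0.225.
P(Y=17) = C(16,4) · p^5 · (1−p)^12
= 1820 · 0.00057665 · 0.046948 = 0.049272

0.0493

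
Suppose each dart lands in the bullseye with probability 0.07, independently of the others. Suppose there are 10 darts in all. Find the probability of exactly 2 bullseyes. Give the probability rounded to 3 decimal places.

0.123

X ~ Binomial(n=10, p=0.07).
P(X=2) = C(10,2) · p^2 · (1−p)^8
= 45 · 0.0049 · 0.55958 = 0.12339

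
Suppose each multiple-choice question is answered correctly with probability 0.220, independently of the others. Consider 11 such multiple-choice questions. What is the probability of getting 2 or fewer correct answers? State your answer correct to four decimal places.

0.5512

X ~ Binomial(11, 0.22); P(X ≤ 2) = Σ C(11,k) p^k (1−p)^(11−k) over k:
  k=0: C(11,0)·0.22^0·0.78^11 = 0.065019
  k=1: C(11,1)·0.22^1·0.78^10 = 0.201726
  k=2: C(11,2)·0.22^2·0.78^9 = 0.284485
Total = 0.551230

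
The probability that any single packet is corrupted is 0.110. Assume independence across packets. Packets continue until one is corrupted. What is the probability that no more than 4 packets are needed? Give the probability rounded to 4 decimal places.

0.3726

Y = number of packets to the first success; geometric, p = 0.11.
P(Y ≤ 4) = 1 − (1−p)^4 = 1 − 0.627422 = 0.372578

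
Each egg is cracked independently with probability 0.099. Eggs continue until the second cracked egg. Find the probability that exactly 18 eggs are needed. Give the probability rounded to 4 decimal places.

0.0314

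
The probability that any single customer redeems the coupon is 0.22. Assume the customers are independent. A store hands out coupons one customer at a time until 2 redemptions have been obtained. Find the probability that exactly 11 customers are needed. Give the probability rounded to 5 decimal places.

Y = trial on which the second success occurs; negative binomial, r=2, p=0.22.
P(Y=11) = C(10,1) · p^2 · (1−p)^9
= 10 · 0.0484 · 0.10687 = 0.0517246

0.05172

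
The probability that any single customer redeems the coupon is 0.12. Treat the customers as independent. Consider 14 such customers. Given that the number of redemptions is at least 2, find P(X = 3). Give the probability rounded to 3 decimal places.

0.300

X ~ Binomial(14, 0.12). Want P(X=3 | X≥2) = P(X=3) / P(X≥2).
P(X=3) = C(14,3)·0.12^3·0.88^11 = 0.15415
P(X≥2) = 1 − 0.16702 − 0.31885 = 0.51414
Ratio = 0.15415 / 0.51414 = 0.29983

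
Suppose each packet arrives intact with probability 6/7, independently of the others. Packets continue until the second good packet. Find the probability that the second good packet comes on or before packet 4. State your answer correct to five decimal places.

0.98959

Finishing within 4 packets ⇔ at least 2 successes in the first 4. With X ~ Binomial(4, 0.857143), P(Y ≤ 4) = 1 − P(X ≤ 1).
  k=0: C(4,0)·0.857143^0·0.142857^4 = 0.0004165
  k=1: C(4,1)·0.857143^1·0.142857^3 = 0.0099958
1 − 0.0104123 = 0.9895877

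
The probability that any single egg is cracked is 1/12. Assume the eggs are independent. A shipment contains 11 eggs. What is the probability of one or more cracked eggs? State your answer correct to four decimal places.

P(at least one) = 1 − P(none) = 1 − (1 − 0.083333)^11
= 1 − 0.383995 = 0.616005

0.6160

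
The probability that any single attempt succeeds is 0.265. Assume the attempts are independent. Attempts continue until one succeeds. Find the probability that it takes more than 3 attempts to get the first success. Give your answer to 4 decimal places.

0.3971

Y = number of attempts to the first success; geometric, p = 0.265.
P(Y > 3) = P(first 3 all fail) = (1−p)^3 = 0.397065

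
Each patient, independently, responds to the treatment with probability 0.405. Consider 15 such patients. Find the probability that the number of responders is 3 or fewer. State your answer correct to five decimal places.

X ~ Binomial(15, 0.405); P(X ≤ 3) = Σ C(15,k) p^k (1−p)^(15−k) over k:
  k=0: C(15,0)·0.405^0·0.595^15 = 0.0004147
  k=1: C(15,1)·0.405^1·0.595^14 = 0.0042343
  k=2: C(15,2)·0.405^2·0.595^13 = 0.0201753
  k=3: C(15,3)·0.405^3·0.595^12 = 0.0595086
Total = 0.0843330

0.08433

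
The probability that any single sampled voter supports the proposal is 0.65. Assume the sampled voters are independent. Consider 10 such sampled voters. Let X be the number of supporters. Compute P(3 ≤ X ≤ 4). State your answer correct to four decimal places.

X ~ Binomial(10, 0.65); P(3 ≤ X ≤ 4) = Σ C(10,k) p^k (1−p)^(10−k) over k:
  k=3: C(10,3)·0.65^3·0.35^7 = 0.021203
  k=4: C(10,4)·0.65^4·0.35^6 = 0.068910
Total = 0.090113

0.0901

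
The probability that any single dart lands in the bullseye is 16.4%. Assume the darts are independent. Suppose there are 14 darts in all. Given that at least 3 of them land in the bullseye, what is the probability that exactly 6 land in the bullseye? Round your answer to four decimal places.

0.0340

X ~ Binomial(14, 0.164). Want P(X=6 | X≥3) = P(X=6) / P(X≥3).
P(X=6) = C(14,6)·0.164^6·0.836^8 = 0.013940
P(X≥3) = 1 − 0.081449 − 0.223694 − 0.285236 = 0.409621
Ratio = 0.013940 / 0.409621 = 0.034032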